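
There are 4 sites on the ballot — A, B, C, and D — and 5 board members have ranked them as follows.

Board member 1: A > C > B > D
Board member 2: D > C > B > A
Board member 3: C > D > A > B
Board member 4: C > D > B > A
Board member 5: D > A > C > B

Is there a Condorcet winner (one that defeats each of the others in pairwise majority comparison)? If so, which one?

C

Head-to-head results (5 voters total):
A vs B: A wins 3–2.
A vs C: C wins 3–2.
A vs D: D wins 4–1.
B vs C: C wins 5–0.
B vs D: D wins 4–1.
C vs D: C wins 3–2.
C beats each rival — A (3–2), B (5–0), D (3–2) — so C is the Condorcet winner.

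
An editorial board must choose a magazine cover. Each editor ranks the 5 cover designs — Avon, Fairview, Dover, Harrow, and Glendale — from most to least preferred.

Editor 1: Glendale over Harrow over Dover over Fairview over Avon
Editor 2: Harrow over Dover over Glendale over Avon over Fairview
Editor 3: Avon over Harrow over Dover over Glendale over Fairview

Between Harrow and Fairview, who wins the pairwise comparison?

Harrow

Ballots ranking Harrow above Fairview: 3.
Ballots ranking Fairview above Harrow: 0.
Harrow wins the head-to-head, 3–0.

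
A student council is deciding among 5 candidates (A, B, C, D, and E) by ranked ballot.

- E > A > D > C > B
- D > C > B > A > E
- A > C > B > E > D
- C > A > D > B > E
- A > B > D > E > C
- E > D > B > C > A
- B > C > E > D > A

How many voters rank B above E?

5

Ballots ranking B above E: 5.
Ballots ranking E above B: 2.
So 5 of 7 voters prefer B to E.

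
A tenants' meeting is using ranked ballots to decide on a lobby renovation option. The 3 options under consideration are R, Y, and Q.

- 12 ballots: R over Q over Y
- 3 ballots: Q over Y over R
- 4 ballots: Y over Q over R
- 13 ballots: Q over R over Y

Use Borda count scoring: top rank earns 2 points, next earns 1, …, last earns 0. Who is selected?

Borda scores:
  R: 12·2 + 3·0 + 4·0 + 13·1 = 37
  Y: 12·0 + 3·1 + 4·2 + 13·0 = 11
  Q: 12·1 + 3·2 + 4·1 + 13·2 = 48
Q has the highest total.

Q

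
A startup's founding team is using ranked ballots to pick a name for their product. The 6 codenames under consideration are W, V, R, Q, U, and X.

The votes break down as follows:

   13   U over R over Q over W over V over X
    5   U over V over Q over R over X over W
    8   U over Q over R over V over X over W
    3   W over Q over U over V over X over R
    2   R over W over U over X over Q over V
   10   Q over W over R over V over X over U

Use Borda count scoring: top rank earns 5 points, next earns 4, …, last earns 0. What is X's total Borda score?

Borda scores:
  W: 13·2 + 5·0 + 8·0 + 3·5 + 2·4 + 10·4 = 89
  V: 13·1 + 5·4 + 8·2 + 3·2 + 2·0 + 10·2 = 75
  R: 13·4 + 5·2 + 8·3 + 3·0 + 2·5 + 10·3 = 126
  Q: 13·3 + 5·3 + 8·4 + 3·4 + 2·1 + 10·5 = 150
  U: 13·5 + 5·5 + 8·5 + 3·3 + 2·3 + 10·0 = 145
  X: 13·0 + 5·1 + 8·1 + 3·1 + 2·2 + 10·1 = 30

30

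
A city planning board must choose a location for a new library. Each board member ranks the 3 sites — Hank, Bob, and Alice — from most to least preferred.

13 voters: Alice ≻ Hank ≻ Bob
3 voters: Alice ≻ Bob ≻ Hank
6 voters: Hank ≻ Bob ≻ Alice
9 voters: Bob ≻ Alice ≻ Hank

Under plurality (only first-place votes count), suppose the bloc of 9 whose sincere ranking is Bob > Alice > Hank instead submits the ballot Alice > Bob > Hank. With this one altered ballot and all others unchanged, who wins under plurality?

Alice

First-place totals with the altered ballot: Hank 6, Bob 0, Alice 25.
The winner is unchanged: still Alice.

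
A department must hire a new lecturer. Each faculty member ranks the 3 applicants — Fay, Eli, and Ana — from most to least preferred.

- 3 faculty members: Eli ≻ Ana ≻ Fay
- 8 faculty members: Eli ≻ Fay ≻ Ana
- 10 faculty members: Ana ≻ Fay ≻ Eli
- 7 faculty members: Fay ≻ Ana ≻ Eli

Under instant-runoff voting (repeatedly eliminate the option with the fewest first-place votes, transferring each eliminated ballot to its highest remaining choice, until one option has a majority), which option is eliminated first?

Fay

Round 1: Eli 11, Ana 10, Fay 7. Fay has the fewest and is eliminated.
Round 2: Ana 17, Eli 11. Ana has a majority.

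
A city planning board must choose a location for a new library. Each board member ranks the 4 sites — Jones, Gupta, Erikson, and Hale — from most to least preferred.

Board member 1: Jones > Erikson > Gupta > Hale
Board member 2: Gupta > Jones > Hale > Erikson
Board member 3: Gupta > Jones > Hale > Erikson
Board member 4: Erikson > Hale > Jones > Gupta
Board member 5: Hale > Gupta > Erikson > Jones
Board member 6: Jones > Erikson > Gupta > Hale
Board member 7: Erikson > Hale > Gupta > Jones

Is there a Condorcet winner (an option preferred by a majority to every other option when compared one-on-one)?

No

Head-to-head results (7 voters total):
Jones vs Gupta: Gupta wins 4–3.
Jones vs Erikson: Jones wins 4–3.
Jones vs Hale: Jones wins 4–3.
Gupta vs Erikson: Erikson wins 4–3.
Gupta vs Hale: Gupta wins 4–3.
Erikson vs Hale: Erikson wins 4–3.
No candidate beats all others: Jones beats Erikson beats Gupta beats Jones, a majority cycle.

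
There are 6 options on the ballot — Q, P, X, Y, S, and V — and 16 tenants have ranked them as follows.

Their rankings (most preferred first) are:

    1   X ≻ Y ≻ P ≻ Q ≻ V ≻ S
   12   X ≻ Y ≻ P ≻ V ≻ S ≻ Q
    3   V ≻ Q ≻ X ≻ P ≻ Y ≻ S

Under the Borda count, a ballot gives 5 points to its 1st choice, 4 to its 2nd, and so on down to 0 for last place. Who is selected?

Borda scores:
  Q: 2 + 12·0 + 3·4 = 14
  P: 3 + 12·3 + 3·2 = 45
  X: 5 + 12·5 + 3·3 = 74
  Y: 4 + 12·4 + 3·1 = 55
  S: 0 + 12·1 + 3·0 = 12
  V: 1 + 12·2 + 3·5 = 40
X has the highest total.

X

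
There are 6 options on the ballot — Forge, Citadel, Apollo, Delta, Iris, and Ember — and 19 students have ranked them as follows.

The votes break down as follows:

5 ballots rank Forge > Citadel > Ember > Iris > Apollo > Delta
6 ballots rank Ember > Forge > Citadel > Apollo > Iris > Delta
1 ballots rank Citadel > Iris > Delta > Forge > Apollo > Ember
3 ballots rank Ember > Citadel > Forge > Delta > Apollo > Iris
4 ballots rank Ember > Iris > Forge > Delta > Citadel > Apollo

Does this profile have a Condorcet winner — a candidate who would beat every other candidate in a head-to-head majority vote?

Head-to-head results (19 voters total):
Forge vs Citadel: Forge wins 15–4.
Forge vs Apollo: Forge wins 19–0.
Forge vs Delta: Forge wins 18–1.
Forge vs Iris: Forge wins 14–5.
Forge vs Ember: Ember wins 13–6.
Citadel vs Apollo: Citadel wins 19–0.
Citadel vs Delta: Citadel wins 15–4.
Citadel vs Iris: Citadel wins 15–4.
Citadel vs Ember: Ember wins 13–6.
Apollo vs Delta: Apollo wins 11–8.
Apollo vs Iris: Iris wins 10–9.
Apollo vs Ember: Ember wins 18–1.
Delta vs Iris: Iris wins 16–3.
Delta vs Ember: Ember wins 18–1.
Iris vs Ember: Ember wins 18–1.
Ember beats each rival — Forge (13–6), Citadel (13–6), Apollo (18–1), Delta (18–1), Iris (18–1) — so Ember is the Condorcet winner.

Yes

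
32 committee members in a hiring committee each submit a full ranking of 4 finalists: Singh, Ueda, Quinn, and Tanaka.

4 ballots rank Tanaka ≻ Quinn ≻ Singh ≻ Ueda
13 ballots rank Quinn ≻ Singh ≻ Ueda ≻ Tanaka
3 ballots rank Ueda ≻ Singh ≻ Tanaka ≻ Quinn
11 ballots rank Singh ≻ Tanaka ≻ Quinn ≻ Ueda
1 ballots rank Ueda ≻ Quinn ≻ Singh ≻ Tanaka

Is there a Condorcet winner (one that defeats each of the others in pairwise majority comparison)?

No

Head-to-head results (32 voters total):
Singh vs Ueda: Singh wins 28–4.
Singh vs Quinn: Quinn wins 18–14.
Singh vs Tanaka: Singh wins 28–4.
Ueda vs Quinn: Quinn wins 28–4.
Ueda vs Tanaka: Ueda wins 17–15.
Quinn vs Tanaka: Tanaka wins 18–14.
No candidate beats all others: Singh beats Tanaka beats Quinn beats Singh, a majority cycle.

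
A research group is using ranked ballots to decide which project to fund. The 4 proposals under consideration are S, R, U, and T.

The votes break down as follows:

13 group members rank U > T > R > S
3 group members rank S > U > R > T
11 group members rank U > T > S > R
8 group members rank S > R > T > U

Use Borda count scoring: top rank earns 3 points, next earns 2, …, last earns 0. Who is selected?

Borda scores:
  S: 13·0 + 3·3 + 11·1 + 8·3 = 44
  R: 13·1 + 3·1 + 11·0 + 8·2 = 32
  U: 13·3 + 3·2 + 11·3 + 8·0 = 78
  T: 13·2 + 3·0 + 11·2 + 8·1 = 56
U has the highest total.

U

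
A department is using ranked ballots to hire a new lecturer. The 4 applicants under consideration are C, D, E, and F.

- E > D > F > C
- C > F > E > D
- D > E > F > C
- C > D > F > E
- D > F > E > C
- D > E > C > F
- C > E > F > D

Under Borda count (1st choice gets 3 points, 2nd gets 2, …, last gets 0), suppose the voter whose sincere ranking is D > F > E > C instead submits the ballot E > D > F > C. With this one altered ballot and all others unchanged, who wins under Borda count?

E

Borda totals with the altered ballot: C 10, D 12, E 13, F 7.
The switch changes the winner from D to E.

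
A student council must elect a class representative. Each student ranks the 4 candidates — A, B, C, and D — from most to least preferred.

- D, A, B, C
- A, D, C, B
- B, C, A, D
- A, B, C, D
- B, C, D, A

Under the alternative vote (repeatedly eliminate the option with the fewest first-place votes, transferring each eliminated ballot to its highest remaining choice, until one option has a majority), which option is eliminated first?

Round 1: A 2, B 2, D 1, C 0. C has the fewest and is eliminated.
Round 2: A 2, B 2, D 1. D has the fewest and is eliminated.
Round 3: A 3, B 2. A has a majority.

C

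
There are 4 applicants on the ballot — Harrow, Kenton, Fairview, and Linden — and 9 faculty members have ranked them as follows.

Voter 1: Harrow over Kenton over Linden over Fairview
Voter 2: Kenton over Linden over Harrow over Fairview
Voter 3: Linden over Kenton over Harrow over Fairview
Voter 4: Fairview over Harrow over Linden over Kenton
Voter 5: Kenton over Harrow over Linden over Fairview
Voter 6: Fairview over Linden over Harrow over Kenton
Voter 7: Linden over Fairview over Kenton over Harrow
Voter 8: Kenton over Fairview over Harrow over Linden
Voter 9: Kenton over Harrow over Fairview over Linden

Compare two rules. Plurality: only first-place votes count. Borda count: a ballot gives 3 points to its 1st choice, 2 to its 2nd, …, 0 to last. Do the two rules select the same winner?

Yes

Plurality first-place counts: Harrow 1, Kenton 4, Fairview 2, Linden 2 → Kenton.
Borda totals: Harrow 13, Kenton 17, Fairview 11, Linden 13 → Kenton.
The two rules agree on Kenton.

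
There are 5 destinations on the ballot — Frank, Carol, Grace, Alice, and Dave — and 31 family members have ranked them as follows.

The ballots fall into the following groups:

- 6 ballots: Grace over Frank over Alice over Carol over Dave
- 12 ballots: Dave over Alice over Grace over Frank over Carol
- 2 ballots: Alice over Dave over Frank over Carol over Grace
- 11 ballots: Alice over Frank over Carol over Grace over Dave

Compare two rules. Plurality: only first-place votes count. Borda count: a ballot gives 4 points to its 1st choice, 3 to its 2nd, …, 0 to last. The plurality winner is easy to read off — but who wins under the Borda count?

Alice

Plurality first-place counts: Frank 0, Carol 0, Grace 6, Alice 13, Dave 12 → Alice.
Borda totals: Frank 67, Carol 30, Grace 59, Alice 100, Dave 54 → Alice.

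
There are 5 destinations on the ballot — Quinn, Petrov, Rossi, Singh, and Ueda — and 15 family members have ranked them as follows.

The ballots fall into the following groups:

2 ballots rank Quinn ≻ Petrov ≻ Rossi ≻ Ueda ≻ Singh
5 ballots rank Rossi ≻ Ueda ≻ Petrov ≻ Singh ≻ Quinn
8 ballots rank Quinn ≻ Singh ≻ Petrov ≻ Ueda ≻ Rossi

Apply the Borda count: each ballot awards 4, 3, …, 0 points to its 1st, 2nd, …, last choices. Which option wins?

Quinn

Borda scores:
  Quinn: 2·4 + 5·0 + 8·4 = 40
  Petrov: 2·3 + 5·2 + 8·2 = 32
  Rossi: 2·2 + 5·4 + 8·0 = 24
  Singh: 2·0 + 5·1 + 8·3 = 29
  Ueda: 2·1 + 5·3 + 8·1 = 25
Quinn has the highest total.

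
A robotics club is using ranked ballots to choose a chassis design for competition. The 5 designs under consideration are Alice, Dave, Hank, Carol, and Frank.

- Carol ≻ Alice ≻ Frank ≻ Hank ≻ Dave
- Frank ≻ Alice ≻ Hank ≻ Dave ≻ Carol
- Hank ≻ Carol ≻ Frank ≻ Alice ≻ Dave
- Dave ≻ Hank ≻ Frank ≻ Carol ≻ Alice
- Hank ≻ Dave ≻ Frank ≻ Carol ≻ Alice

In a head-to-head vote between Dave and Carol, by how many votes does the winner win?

Ballots ranking Dave above Carol: 3.
Ballots ranking Carol above Dave: 2.
Dave wins 3–2, a margin of 1.

1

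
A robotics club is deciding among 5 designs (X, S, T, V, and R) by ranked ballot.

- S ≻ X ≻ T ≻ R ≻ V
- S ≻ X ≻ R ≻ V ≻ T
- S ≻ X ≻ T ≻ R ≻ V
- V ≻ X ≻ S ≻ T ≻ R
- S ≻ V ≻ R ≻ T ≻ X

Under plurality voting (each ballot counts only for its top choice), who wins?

First-place vote totals:
  X: 0
  S: 4
  T: 0
  V: 1
  R: 0
S has the most first-place votes.

S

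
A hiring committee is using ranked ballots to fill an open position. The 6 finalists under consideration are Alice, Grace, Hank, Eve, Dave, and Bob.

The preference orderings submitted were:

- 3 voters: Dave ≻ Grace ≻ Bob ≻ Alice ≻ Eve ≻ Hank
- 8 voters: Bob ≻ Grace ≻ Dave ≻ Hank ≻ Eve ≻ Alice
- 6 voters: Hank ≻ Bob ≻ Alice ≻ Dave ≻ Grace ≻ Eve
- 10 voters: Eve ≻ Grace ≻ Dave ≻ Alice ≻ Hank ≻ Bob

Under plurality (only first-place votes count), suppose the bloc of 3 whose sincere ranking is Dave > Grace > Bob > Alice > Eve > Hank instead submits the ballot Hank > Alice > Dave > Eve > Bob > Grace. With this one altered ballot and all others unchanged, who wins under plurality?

Eve

First-place totals with the altered ballot: Alice 0, Grace 0, Hank 9, Eve 10, Dave 0, Bob 8.
The winner is unchanged: still Eve.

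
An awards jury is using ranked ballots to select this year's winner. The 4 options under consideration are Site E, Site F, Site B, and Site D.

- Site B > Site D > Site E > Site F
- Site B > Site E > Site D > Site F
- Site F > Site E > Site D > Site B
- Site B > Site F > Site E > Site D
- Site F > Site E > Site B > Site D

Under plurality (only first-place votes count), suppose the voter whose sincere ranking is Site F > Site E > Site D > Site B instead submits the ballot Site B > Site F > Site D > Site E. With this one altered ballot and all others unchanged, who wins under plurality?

Site B

First-place totals with the altered ballot: Site E 0, Site F 1, Site B 4, Site D 0.
The winner is unchanged: still Site B.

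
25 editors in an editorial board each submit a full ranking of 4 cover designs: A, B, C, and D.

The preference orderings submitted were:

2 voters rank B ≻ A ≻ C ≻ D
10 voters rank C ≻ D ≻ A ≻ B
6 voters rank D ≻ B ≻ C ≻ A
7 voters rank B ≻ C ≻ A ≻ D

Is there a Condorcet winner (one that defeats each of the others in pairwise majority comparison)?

Head-to-head results (25 voters total):
A vs B: B wins 15–10.
A vs C: C wins 23–2.
A vs D: D wins 16–9.
B vs C: B wins 15–10.
B vs D: D wins 16–9.
C vs D: C wins 19–6.
No candidate beats all others: B beats C beats D beats B, a majority cycle.

No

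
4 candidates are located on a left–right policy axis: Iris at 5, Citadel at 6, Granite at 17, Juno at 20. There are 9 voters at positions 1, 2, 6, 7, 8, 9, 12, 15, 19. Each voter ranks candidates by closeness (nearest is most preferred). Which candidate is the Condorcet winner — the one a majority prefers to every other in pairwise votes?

Citadel

With single-peaked preferences on a line, the Condorcet winner is the candidate closest to the median voter.
The median voter (position 8) is closest to Citadel at 6.
Check: Citadel vs Granite — voters closer to Citadel: 6 of 9.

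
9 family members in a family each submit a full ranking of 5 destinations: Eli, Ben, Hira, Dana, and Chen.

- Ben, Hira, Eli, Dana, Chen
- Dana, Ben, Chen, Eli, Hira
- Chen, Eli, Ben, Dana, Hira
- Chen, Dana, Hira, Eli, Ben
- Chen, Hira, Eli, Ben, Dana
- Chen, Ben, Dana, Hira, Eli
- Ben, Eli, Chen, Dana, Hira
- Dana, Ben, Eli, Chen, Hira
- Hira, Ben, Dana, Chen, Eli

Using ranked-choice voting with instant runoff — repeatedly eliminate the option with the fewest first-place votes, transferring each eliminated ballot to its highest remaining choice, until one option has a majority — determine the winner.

Ben

Round 1: Chen 4, Ben 2, Dana 2, Hira 1, Eli 0. Eli has the fewest and is eliminated.
Round 2: Chen 4, Ben 2, Dana 2, Hira 1. Hira has the fewest and is eliminated.
Round 3: Chen 4, Ben 3, Dana 2. Dana has the fewest and is eliminated.
Round 4: Ben 5, Chen 4. Ben has a majority.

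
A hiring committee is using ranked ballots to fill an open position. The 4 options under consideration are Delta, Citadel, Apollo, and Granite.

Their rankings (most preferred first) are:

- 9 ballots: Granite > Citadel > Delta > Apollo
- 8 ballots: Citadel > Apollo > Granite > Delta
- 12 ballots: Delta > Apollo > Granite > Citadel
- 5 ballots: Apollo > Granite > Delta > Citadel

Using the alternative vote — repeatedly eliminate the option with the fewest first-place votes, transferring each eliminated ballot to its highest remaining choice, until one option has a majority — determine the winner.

Granite

Round 1: Delta 12, Granite 9, Citadel 8, Apollo 5. Apollo has the fewest and is eliminated.
Round 2: Granite 14, Delta 12, Citadel 8. Citadel has the fewest and is eliminated.
Round 3: Granite 22, Delta 12. Granite has a majority.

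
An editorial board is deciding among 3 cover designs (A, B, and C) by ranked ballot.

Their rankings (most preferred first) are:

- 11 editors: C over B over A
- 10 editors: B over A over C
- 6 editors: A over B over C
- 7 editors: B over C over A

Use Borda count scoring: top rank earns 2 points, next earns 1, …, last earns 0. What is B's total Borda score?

51

Borda scores:
  A: 11·0 + 10·1 + 6·2 + 7·0 = 22
  B: 11·1 + 10·2 + 6·1 + 7·2 = 51
  C: 11·2 + 10·0 + 6·0 + 7·1 = 29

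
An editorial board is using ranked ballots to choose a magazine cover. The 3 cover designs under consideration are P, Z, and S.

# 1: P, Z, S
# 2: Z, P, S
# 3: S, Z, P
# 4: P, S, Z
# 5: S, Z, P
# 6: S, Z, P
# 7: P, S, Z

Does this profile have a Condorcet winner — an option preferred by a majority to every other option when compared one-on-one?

No

Head-to-head results (7 voters total):
P vs Z: Z wins 4–3.
P vs S: P wins 4–3.
Z vs S: S wins 5–2.
No candidate beats all others: P beats S beats Z beats P, a majority cycle.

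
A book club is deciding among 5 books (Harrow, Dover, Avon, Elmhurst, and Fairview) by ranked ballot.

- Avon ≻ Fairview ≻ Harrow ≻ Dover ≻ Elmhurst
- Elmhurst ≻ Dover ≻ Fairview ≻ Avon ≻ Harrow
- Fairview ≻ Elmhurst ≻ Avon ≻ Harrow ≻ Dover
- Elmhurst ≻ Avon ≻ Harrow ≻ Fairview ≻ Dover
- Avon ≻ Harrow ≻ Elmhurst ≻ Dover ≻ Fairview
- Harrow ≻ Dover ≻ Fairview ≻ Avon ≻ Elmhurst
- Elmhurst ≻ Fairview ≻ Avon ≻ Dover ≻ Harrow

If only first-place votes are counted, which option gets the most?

First-place vote totals:
  Harrow: 1
  Dover: 0
  Avon: 2
  Elmhurst: 3
  Fairview: 1
Elmhurst has the most first-place votes.

Elmhurst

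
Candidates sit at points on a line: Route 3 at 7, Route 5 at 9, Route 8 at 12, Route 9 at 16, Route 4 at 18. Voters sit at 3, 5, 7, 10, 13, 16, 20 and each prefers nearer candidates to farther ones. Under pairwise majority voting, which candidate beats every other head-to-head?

With single-peaked preferences on a line, the Condorcet winner is the candidate closest to the median voter.
The median voter (position 10) is closest to Route 5 at 9.
Check: Route 5 vs Route 9 — voters closer to Route 5: 4 of 7.

Route 5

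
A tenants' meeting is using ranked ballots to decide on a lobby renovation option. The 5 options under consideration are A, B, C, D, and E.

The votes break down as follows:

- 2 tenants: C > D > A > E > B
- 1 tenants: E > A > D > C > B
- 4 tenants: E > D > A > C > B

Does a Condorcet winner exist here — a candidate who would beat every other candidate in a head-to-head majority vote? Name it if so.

Head-to-head results (7 voters total):
A vs B: A wins 7–0.
A vs C: A wins 5–2.
A vs D: D wins 6–1.
A vs E: E wins 5–2.
B vs C: C wins 7–0.
B vs D: D wins 7–0.
B vs E: E wins 7–0.
C vs D: D wins 5–2.
C vs E: E wins 5–2.
D vs E: E wins 5–2.
E beats each rival — A (5–2), B (7–0), C (5–2), D (5–2) — so E is the Condorcet winner.

E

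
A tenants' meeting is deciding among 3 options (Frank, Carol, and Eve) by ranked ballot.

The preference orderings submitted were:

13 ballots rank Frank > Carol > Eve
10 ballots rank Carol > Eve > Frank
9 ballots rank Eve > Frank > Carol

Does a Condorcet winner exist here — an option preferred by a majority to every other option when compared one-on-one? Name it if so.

Head-to-head results (32 voters total):
Frank vs Carol: Frank wins 22–10.
Frank vs Eve: Eve wins 19–13.
Carol vs Eve: Carol wins 23–9.
No candidate beats all others: Frank beats Carol beats Eve beats Frank, a majority cycle.

None — there is no Condorcet winner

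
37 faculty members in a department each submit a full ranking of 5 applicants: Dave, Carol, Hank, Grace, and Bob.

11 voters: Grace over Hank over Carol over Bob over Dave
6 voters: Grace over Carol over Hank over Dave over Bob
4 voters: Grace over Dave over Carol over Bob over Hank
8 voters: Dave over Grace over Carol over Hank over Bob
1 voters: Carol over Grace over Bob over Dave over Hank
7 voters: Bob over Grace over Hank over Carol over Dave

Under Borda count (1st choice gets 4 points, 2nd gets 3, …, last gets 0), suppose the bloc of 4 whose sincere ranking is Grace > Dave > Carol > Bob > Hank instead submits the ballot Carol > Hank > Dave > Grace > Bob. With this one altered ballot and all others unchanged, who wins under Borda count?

Borda totals with the altered ballot: Dave 47, Carol 83, Hank 79, Grace 120, Bob 41.
The winner is unchanged: still Grace.

Grace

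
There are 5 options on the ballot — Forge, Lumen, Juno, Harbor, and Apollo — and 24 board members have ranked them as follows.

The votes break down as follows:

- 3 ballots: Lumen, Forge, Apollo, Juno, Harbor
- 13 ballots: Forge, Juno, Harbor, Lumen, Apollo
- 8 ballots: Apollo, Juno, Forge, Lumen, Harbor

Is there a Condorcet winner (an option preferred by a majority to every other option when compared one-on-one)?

Head-to-head results (24 voters total):
Forge vs Lumen: Forge wins 21–3.
Forge vs Juno: Forge wins 16–8.
Forge vs Harbor: Forge wins 24–0.
Forge vs Apollo: Forge wins 16–8.
Lumen vs Juno: Juno wins 21–3.
Lumen vs Harbor: Harbor wins 13–11.
Lumen vs Apollo: Lumen wins 16–8.
Juno vs Harbor: Juno wins 24–0.
Juno vs Apollo: Juno wins 13–11.
Harbor vs Apollo: Harbor wins 13–11.
Forge beats each rival — Lumen (21–3), Juno (16–8), Harbor (24–0), Apollo (16–8) — so Forge is the Condorcet winner.

Yes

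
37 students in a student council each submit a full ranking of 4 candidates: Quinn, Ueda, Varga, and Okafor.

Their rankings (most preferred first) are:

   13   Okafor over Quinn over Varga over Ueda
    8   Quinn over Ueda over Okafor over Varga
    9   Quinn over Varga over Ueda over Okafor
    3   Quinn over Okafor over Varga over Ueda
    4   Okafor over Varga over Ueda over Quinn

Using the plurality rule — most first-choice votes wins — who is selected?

Quinn

First-place vote totals:
  Quinn: 20
  Ueda: 0
  Varga: 0
  Okafor: 17
Quinn has the most first-place votes.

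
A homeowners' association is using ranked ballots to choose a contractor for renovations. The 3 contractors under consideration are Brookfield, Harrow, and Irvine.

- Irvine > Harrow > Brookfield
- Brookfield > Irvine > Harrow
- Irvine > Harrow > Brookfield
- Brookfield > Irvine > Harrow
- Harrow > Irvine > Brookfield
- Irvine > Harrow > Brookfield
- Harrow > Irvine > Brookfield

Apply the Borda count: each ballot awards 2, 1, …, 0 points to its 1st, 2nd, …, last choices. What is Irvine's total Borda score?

Borda scores:
  Brookfield: 0 + 2 + 0 + 2 + 0 + 0 + 0 = 4
  Harrow: 1 + 0 + 1 + 0 + 2 + 1 + 2 = 7
  Irvine: 2 + 1 + 2 + 1 + 1 + 2 + 1 = 10

10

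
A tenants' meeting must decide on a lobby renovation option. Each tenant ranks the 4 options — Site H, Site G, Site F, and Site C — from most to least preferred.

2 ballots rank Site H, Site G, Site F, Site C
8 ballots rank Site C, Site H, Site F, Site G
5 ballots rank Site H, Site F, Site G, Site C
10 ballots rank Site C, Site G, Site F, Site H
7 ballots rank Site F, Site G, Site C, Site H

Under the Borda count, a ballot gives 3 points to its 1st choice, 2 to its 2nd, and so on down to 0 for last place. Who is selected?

Borda scores:
  Site H: 2·3 + 8·2 + 5·3 + 10·0 + 7·0 = 37
  Site G: 2·2 + 8·0 + 5·1 + 10·2 + 7·2 = 43
  Site F: 2·1 + 8·1 + 5·2 + 10·1 + 7·3 = 51
  Site C: 2·0 + 8·3 + 5·0 + 10·3 + 7·1 = 61
Site C has the highest total.

Site C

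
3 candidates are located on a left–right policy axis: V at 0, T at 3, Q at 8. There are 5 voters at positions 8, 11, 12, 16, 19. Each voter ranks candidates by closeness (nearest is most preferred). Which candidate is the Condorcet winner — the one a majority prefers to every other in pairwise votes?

With single-peaked preferences on a line, the Condorcet winner is the candidate closest to the median voter.
The median voter (position 12) is closest to Q at 8.
Check: Q vs V — voters closer to Q: 5 of 5.

Q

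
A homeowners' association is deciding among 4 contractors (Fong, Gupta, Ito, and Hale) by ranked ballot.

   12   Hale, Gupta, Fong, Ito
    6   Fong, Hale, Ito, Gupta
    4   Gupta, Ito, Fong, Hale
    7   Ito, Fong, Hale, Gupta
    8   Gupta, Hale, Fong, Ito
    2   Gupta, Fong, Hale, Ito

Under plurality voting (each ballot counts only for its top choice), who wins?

First-place vote totals:
  Fong: 6
  Gupta: 14
  Ito: 7
  Hale: 12
Gupta has the most first-place votes.

Gupta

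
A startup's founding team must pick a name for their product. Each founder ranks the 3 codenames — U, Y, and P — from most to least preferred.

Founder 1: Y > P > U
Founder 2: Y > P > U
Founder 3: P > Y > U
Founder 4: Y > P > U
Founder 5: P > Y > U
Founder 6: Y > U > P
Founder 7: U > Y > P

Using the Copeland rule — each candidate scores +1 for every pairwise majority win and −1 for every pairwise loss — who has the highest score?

Y

Pairwise results:
  U vs Y: Y wins 6–1.
  U vs P: P wins 5–2.
  Y vs P: Y wins 5–2.
Copeland scores (wins − losses):
  U: 0 − 2 = -2
  Y: 2 − 0 = 2
  P: 1 − 1 = 0
Y has the best Copeland score.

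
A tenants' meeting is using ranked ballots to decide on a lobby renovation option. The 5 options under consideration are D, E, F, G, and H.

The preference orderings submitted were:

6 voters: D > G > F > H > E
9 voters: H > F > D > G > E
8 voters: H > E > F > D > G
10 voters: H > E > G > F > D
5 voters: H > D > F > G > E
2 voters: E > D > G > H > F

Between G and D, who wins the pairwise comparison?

D

Ballots ranking G above D: 10.
Ballots ranking D above G: 6+9+8+5+2 = 30.
D wins the head-to-head, 30–10.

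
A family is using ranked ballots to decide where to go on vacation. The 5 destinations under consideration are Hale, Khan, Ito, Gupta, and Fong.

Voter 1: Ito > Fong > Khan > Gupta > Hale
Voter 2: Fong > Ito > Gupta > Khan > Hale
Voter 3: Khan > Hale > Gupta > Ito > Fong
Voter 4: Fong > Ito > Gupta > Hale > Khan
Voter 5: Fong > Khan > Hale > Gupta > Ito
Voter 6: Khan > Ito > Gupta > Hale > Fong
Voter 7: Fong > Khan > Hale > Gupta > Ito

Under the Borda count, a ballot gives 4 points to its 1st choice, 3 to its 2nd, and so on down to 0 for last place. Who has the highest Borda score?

Borda scores:
  Hale: 0 + 0 + 3 + 1 + 2 + 1 + 2 = 9
  Khan: 2 + 1 + 4 + 0 + 3 + 4 + 3 = 17
  Ito: 4 + 3 + 1 + 3 + 0 + 3 + 0 = 14
  Gupta: 1 + 2 + 2 + 2 + 1 + 2 + 1 = 11
  Fong: 3 + 4 + 0 + 4 + 4 + 0 + 4 = 19
Fong has the highest total.

Fong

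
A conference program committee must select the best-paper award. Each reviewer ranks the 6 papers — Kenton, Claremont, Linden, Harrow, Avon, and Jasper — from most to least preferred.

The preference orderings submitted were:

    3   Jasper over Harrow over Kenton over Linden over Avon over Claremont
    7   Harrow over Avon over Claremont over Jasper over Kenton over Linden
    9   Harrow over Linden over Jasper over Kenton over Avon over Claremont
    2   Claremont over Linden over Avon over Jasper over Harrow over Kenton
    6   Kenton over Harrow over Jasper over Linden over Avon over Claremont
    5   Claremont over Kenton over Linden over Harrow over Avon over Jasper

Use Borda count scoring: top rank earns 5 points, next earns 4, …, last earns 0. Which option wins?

Harrow

Borda scores:
  Kenton: 3·3 + 7·1 + 9·2 + 2·0 + 6·5 + 5·4 = 84
  Claremont: 3·0 + 7·3 + 9·0 + 2·5 + 6·0 + 5·5 = 56
  Linden: 3·2 + 7·0 + 9·4 + 2·4 + 6·2 + 5·3 = 77
  Harrow: 3·4 + 7·5 + 9·5 + 2·1 + 6·4 + 5·2 = 128
  Avon: 3·1 + 7·4 + 9·1 + 2·3 + 6·1 + 5·1 = 57
  Jasper: 3·5 + 7·2 + 9·3 + 2·2 + 6·3 + 5·0 = 78
Harrow has the highest total.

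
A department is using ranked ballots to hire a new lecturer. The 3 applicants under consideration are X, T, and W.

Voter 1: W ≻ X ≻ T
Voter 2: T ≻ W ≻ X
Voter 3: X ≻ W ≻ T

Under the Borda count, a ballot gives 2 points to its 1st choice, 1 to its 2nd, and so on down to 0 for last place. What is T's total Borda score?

Borda scores:
  X: 1 + 0 + 2 = 3
  T: 0 + 2 + 0 = 2
  W: 2 + 1 + 1 = 4

2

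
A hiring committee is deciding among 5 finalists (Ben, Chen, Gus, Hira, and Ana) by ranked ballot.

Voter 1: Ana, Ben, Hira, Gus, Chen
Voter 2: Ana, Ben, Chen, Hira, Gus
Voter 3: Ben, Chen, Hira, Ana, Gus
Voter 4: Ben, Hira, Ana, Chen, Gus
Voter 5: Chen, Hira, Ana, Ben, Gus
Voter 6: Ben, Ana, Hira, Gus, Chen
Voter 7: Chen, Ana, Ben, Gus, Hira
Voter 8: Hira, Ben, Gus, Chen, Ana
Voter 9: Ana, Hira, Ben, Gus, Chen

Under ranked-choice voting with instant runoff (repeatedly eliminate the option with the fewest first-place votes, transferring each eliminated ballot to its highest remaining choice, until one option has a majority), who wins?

Ana

Round 1: Ben 3, Ana 3, Chen 2, Hira 1, Gus 0. Gus has the fewest and is eliminated.
Round 2: Ben 3, Ana 3, Chen 2, Hira 1. Hira has the fewest and is eliminated.
Round 3: Ben 4, Ana 3, Chen 2. Chen has the fewest and is eliminated.
Round 4: Ana 5, Ben 4. Ana has a majority.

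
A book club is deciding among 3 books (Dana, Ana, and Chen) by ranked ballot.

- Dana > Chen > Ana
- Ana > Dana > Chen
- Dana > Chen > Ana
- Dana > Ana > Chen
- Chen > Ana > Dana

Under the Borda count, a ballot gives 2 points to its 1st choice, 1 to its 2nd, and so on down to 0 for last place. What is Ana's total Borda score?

4

Borda scores:
  Dana: 2 + 1 + 2 + 2 + 0 = 7
  Ana: 0 + 2 + 0 + 1 + 1 = 4
  Chen: 1 + 0 + 1 + 0 + 2 = 4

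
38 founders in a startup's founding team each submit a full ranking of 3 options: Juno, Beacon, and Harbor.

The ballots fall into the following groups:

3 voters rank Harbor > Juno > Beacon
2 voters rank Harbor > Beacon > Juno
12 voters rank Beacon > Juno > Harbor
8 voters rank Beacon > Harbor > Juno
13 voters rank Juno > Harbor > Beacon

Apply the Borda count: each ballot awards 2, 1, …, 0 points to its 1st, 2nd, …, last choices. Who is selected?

Borda scores:
  Juno: 3·1 + 2·0 + 12·1 + 8·0 + 13·2 = 41
  Beacon: 3·0 + 2·1 + 12·2 + 8·2 + 13·0 = 42
  Harbor: 3·2 + 2·2 + 12·0 + 8·1 + 13·1 = 31
Beacon has the highest total.

Beacon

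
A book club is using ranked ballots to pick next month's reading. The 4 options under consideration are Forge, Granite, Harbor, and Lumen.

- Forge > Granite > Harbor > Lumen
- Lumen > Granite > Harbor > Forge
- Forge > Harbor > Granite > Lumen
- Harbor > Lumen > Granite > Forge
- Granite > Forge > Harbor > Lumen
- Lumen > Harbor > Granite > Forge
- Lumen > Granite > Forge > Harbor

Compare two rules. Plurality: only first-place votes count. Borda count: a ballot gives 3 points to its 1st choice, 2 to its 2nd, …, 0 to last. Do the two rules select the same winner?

Plurality first-place counts: Forge 2, Granite 1, Harbor 1, Lumen 3 → Lumen.
Borda totals: Forge 9, Granite 12, Harbor 10, Lumen 11 → Granite.
The two rules disagree: plurality picks Lumen, Borda picks Granite.

No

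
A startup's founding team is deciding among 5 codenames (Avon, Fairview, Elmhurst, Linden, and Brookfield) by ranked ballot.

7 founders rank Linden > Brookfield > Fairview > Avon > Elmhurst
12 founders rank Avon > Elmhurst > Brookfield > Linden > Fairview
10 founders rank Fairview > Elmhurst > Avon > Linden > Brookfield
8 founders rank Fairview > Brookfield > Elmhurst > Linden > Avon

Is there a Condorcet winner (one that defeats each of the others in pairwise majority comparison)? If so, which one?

Head-to-head results (37 voters total):
Avon vs Fairview: Fairview wins 25–12.
Avon vs Elmhurst: Avon wins 19–18.
Avon vs Linden: Avon wins 22–15.
Avon vs Brookfield: Avon wins 22–15.
Fairview vs Elmhurst: Fairview wins 25–12.
Fairview vs Linden: Linden wins 19–18.
Fairview vs Brookfield: Brookfield wins 19–18.
Elmhurst vs Linden: Elmhurst wins 30–7.
Elmhurst vs Brookfield: Elmhurst wins 22–15.
Linden vs Brookfield: Brookfield wins 20–17.
No candidate beats all others: Avon beats Linden beats Fairview beats Avon, a majority cycle.

None — there is no Condorcet winner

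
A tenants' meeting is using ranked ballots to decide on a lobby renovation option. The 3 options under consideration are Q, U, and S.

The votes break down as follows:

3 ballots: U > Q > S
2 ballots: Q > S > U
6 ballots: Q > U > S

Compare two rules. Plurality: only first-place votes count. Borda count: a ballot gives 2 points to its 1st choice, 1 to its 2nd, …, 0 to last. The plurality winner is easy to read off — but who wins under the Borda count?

Q

Plurality first-place counts: Q 8, U 3, S 0 → Q.
Borda totals: Q 19, U 12, S 2 → Q.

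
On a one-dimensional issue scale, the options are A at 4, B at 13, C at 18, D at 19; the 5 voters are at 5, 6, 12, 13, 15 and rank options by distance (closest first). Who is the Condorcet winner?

With single-peaked preferences on a line, the Condorcet winner is the candidate closest to the median voter.
The median voter (position 12) is closest to B at 13.
Check: B vs C — voters closer to B: 5 of 5.

B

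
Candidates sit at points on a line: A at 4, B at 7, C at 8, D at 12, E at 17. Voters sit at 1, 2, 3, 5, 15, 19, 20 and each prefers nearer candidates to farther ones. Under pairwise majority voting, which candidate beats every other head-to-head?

A

With single-peaked preferences on a line, the Condorcet winner is the candidate closest to the median voter.
The median voter (position 5) is closest to A at 4.
Check: A vs D — voters closer to A: 4 of 7.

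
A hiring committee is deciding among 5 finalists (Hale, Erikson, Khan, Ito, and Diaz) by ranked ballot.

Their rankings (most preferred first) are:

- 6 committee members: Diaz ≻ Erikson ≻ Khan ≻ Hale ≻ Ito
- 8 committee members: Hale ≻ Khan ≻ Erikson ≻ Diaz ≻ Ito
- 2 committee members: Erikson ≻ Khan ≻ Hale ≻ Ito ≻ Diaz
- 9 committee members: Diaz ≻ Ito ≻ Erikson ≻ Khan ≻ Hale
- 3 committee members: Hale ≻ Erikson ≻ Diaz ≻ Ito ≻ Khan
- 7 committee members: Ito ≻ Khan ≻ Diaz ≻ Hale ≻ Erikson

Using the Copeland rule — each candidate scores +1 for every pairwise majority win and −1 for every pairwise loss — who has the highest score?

Pairwise results:
  Hale vs Erikson: Hale wins 18–17.
  Hale vs Khan: Khan wins 24–11.
  Hale vs Ito: Hale wins 19–16.
  Hale vs Diaz: Diaz wins 22–13.
  Erikson vs Khan: Erikson wins 20–15.
  Erikson vs Ito: Erikson wins 19–16.
  Erikson vs Diaz: Diaz wins 22–13.
  Khan vs Ito: Ito wins 19–16.
  Khan vs Diaz: Diaz wins 18–17.
  Ito vs Diaz: Diaz wins 26–9.
Copeland scores (wins − losses):
  Hale: 2 − 2 = 0
  Erikson: 2 − 2 = 0
  Khan: 1 − 3 = -2
  Ito: 1 − 3 = -2
  Diaz: 4 − 0 = 4
Diaz has the best Copeland score.

Diaz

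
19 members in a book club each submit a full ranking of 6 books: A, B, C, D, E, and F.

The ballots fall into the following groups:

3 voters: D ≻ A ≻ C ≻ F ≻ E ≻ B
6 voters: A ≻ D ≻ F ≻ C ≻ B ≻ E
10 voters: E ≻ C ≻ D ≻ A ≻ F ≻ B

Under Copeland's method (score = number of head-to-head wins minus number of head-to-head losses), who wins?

Pairwise results:
  A vs B: A wins 19–0.
  A vs C: C wins 10–9.
  A vs D: D wins 13–6.
  A vs E: E wins 10–9.
  A vs F: A wins 19–0.
  B vs C: C wins 19–0.
  B vs D: D wins 19–0.
  B vs E: E wins 13–6.
  B vs F: F wins 19–0.
  C vs D: C wins 10–9.
  C vs E: E wins 10–9.
  C vs F: C wins 13–6.
  D vs E: E wins 10–9.
  D vs F: D wins 19–0.
  E vs F: E wins 10–9.
Copeland scores (wins − losses):
  A: 2 − 3 = -1
  B: 0 − 5 = -5
  C: 4 − 1 = 3
  D: 3 − 2 = 1
  E: 5 − 0 = 5
  F: 1 − 4 = -3
E has the best Copeland score.

E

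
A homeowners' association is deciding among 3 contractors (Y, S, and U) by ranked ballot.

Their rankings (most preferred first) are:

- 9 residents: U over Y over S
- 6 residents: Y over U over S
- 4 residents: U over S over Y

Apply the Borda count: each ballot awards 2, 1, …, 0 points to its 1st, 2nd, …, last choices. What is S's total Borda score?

Borda scores:
  Y: 9·1 + 6·2 + 4·0 = 21
  S: 9·0 + 6·0 + 4·1 = 4
  U: 9·2 + 6·1 + 4·2 = 32

4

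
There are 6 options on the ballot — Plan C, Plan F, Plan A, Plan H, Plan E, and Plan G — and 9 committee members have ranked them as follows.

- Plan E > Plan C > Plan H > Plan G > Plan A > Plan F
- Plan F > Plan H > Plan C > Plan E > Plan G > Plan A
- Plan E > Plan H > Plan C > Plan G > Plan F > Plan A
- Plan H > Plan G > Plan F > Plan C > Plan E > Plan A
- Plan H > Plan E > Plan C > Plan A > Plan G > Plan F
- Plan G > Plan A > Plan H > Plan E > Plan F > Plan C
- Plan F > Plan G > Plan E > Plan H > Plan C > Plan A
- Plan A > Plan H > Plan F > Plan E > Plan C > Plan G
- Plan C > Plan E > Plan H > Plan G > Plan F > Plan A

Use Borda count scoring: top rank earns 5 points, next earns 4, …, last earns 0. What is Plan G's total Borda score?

21

Borda scores:
  Plan C: 4 + 3 + 3 + 2 + 3 + 0 + 1 + 1 + 5 = 22
  Plan F: 0 + 5 + 1 + 3 + 0 + 1 + 5 + 3 + 1 = 19
  Plan A: 1 + 0 + 0 + 0 + 2 + 4 + 0 + 5 + 0 = 12
  Plan H: 3 + 4 + 4 + 5 + 5 + 3 + 2 + 4 + 3 = 33
  Plan E: 5 + 2 + 5 + 1 + 4 + 2 + 3 + 2 + 4 = 28
  Plan G: 2 + 1 + 2 + 4 + 1 + 5 + 4 + 0 + 2 = 21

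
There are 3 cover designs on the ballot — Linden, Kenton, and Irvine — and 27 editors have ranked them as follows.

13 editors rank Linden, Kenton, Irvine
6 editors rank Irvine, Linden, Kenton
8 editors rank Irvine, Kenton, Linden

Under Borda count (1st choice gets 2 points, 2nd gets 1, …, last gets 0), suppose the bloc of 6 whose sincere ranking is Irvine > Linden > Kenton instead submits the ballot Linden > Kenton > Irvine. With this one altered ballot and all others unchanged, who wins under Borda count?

Borda totals with the altered ballot: Linden 38, Kenton 27, Irvine 16.
The winner is unchanged: still Linden.

Linden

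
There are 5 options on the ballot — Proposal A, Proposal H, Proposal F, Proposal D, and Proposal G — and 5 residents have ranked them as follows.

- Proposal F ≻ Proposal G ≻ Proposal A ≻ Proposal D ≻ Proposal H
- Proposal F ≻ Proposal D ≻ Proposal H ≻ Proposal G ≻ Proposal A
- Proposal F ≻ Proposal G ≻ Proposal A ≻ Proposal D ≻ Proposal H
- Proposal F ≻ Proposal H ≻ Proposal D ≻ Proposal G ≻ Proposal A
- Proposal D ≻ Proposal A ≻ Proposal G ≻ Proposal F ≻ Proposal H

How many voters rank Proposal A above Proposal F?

Ballots ranking Proposal A above Proposal F: 1.
Ballots ranking Proposal F above Proposal A: 4.
So 1 of 5 voters prefer Proposal A to Proposal F.

1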